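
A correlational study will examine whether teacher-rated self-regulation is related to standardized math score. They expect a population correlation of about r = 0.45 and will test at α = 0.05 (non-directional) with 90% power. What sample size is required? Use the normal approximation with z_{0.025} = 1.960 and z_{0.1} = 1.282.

n = 48

Fisher's z: C = ½·ln((1+r)/(1−r)) = ½·ln(2.6364) = 0.4847.
n = ((z_{α/2} + z_β)/C)² + 3.
(1.960 + 1.282) / 0.4847 = 3.242 / 0.4847 = 6.689.
n = 6.689² + 3 = 44.74 + 3 = 47.7.
Round up.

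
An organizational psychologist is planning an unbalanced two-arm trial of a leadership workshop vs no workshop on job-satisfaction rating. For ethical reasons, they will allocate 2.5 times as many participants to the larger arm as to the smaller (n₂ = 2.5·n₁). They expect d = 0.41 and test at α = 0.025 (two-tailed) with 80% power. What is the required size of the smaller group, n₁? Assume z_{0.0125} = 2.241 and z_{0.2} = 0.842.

n₁ = 80

With allocation ratio k = n₂/n₁ = 2.5, Var(x̄₁−x̄₂) = σ²(1/n₁ + 1/(k·n₁)) = σ²·(k+1)/(k·n₁).
So n₁ = (1 + 1/k)·((z_{α/2} + z_β)/d)² = 1.400 × (3.083/0.41)².
n₁ = 1.400 × 56.54 = 79.2.
Round up: n₁ = 80, giving n₂ = 2.5 × 80 = 200.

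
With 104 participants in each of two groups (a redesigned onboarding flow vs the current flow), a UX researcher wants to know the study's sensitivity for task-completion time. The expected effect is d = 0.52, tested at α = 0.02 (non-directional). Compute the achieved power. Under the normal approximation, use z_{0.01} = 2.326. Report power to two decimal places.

power ≈ 0.92

For two equal groups, power = Φ(d·√(n/2) − z_{α/2}).
d·√(n/2) = 0.52 × √(104/2) = 0.52 × 7.211 = 3.750.
z_β = 3.750 − 2.326 = 1.424.
Power = Φ(1.424) = 0.923.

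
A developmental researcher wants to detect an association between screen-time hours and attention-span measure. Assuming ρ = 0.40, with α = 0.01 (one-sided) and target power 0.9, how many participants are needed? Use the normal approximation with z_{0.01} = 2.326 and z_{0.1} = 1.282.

Fisher's z: C = ½·ln((1+r)/(1−r)) = ½·ln(2.3333) = 0.4236.
n = ((z_{α} + z_β)/C)² + 3.
(2.326 + 1.282) / 0.4236 = 3.608 / 0.4236 = 8.517.
n = 8.517² + 3 = 72.55 + 3 = 75.5.
Round up.

n = 76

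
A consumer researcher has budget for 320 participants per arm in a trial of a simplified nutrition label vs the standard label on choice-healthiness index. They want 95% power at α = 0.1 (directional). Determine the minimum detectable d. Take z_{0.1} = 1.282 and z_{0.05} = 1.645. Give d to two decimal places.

For two independent groups of n = 320 each: d_min = (z_{α} + z_β)·√(2/n).
z-sum = 1.282 + 1.645 = 2.927.
d_min = 2.927 × √(2/320) = 2.927 × 0.0791 = 0.231.

d_min ≈ 0.23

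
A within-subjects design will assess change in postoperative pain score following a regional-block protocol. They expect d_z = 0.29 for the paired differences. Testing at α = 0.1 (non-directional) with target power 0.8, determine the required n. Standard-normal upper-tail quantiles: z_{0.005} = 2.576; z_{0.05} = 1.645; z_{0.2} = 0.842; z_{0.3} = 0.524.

For a paired (one-sample on differences) test: n = ((z_{α/2} + z_β) / d)².
z_{α/2} + z_β = 1.645 + 0.842 = 2.487.
n = (2.487 / 0.29)² = 8.576² = 73.55.
Round up.

n = 74 pairs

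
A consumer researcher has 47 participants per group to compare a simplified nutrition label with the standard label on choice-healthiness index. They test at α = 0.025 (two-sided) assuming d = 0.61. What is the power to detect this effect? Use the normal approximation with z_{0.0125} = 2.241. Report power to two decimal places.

power ≈ 0.76

For two equal groups, power = Φ(d·√(n/2) − z_{α/2}).
d·√(n/2) = 0.61 × √(47/2) = 0.61 × 4.848 = 2.957.
z_β = 2.957 − 2.241 = 0.716.
Power = Φ(0.716) = 0.763.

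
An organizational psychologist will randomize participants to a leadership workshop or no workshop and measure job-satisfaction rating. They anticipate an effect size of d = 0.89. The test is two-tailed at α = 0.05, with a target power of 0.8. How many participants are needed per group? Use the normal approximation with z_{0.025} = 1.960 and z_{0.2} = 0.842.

n = 20 per group

For two independent groups with equal n: n = 2·((z_{α/2} + z_β) / d)².
z_{α/2} + z_β = 1.960 + 0.842 = 2.802.
n = 2 × (2.802 / 0.89)² = 2 × 3.148² = 2 × 9.91 = 19.8.
Round up to the next whole participant.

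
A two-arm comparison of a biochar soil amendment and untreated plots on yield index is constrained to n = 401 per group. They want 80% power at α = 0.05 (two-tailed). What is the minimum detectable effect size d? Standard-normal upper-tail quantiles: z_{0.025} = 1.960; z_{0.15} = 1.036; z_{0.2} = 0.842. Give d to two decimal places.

d_min ≈ 0.20

For two independent groups of n = 401 each: d_min = (z_{α/2} + z_β)·√(2/n).
z-sum = 1.960 + 0.842 = 2.802.
d_min = 2.802 × √(2/401) = 2.802 × 0.0706 = 0.198.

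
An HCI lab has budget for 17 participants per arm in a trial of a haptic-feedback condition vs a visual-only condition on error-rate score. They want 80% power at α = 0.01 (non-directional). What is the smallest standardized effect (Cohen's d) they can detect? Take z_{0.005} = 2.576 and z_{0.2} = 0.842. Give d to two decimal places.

d_min ≈ 1.17

For two independent groups of n = 17 each: d_min = (z_{α/2} + z_β)·√(2/n).
z-sum = 2.576 + 0.842 = 3.418.
d_min = 3.418 × √(2/17) = 3.418 × 0.3430 = 1.172.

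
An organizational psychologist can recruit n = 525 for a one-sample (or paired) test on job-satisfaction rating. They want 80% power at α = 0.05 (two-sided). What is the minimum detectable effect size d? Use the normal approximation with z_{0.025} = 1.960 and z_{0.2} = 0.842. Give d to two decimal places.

For a single sample (or paired design) of n = 525: d_min = (z_{α/2} + z_β)/√n.
z-sum = 1.960 + 0.842 = 2.802.
d_min = 2.802 / √525 = 2.802 / 22.913 = 0.122.

d_min ≈ 0.12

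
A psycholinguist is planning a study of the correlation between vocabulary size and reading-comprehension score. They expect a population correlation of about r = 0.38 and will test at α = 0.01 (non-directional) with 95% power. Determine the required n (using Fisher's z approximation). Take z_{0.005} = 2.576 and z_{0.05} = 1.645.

n = 115

Fisher's z: C = ½·ln((1+r)/(1−r)) = ½·ln(2.2258) = 0.4001.
n = ((z_{α/2} + z_β)/C)² + 3.
(2.576 + 1.645) / 0.4001 = 4.221 / 0.4001 = 10.550.
n = 10.550² + 3 = 111.30 + 3 = 114.3.
Round up.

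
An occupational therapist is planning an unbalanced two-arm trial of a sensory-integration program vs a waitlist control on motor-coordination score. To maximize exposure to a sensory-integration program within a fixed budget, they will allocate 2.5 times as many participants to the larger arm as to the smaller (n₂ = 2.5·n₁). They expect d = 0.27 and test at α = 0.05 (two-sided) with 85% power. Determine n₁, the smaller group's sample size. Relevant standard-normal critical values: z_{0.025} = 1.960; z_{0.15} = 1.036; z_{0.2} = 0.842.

n₁ = 173

With allocation ratio k = n₂/n₁ = 2.5, Var(x̄₁−x̄₂) = σ²(1/n₁ + 1/(k·n₁)) = σ²·(k+1)/(k·n₁).
So n₁ = (1 + 1/k)·((z_{α/2} + z_β)/d)² = 1.400 × (2.996/0.27)².
n₁ = 1.400 × 123.13 = 172.4.
Round up: n₁ = 173, giving n₂ = ⌈2.5 × 173⌉ = ⌈432.5⌉ = 433.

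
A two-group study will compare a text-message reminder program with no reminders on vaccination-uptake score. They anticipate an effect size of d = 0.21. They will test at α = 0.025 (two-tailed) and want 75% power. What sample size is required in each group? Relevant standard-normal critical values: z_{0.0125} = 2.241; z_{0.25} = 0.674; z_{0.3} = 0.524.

For two independent groups with equal n: n = 2·((z_{α/2} + z_β) / d)².
z_{α/2} + z_β = 2.241 + 0.674 = 2.915.
n = 2 × (2.915 / 0.21)² = 2 × 13.881² = 2 × 192.68 = 385.4.
Round up to the next whole participant.

n = 386 per group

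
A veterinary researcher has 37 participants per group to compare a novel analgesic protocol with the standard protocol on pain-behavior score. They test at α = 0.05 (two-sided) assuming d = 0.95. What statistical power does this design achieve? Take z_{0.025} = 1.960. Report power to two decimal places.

power ≈ 0.98

For two equal groups, power = Φ(d·√(n/2) − z_{α/2}).
d·√(n/2) = 0.95 × √(37/2) = 0.95 × 4.301 = 4.086.
z_β = 4.086 − 1.960 = 2.126.
Power = Φ(2.126) = 0.983.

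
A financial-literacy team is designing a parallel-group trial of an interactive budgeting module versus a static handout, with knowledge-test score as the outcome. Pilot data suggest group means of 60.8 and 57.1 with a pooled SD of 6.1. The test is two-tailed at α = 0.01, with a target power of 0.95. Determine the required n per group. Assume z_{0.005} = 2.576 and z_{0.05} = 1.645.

n = 97 per group

Cohen's d = |M₁ − M₂| / SD_pooled = |60.8 − 57.1| / 6.1 = 3.7 / 6.1 = 0.607.
For two independent groups with equal n: n = 2·((z_{α/2} + z_β) / d)².
z_{α/2} + z_β = 2.576 + 1.645 = 4.221.
n = 2 × (4.221 / 0.607)² = 2 × 6.954² = 2 × 48.36 = 96.7.
Round up to the next whole participant.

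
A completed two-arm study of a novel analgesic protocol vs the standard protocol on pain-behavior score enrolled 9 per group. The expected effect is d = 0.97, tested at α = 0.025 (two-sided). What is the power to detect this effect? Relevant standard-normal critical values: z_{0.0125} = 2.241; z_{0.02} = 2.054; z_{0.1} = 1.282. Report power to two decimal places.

For two equal groups, power = Φ(d·√(n/2) − z_{α/2}).
d·√(n/2) = 0.97 × √(9/2) = 0.97 × 2.121 = 2.058.
z_β = 2.058 − 2.241 = -0.183.
Power = Φ(-0.183) = 0.427.

power ≈ 0.43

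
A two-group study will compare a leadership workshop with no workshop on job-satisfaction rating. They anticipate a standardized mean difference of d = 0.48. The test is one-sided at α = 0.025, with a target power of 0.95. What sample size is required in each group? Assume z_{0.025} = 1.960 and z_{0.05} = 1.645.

For two independent groups with equal n: n = 2·((z_{α} + z_β) / d)².
z_{α} + z_β = 1.960 + 1.645 = 3.605.
n = 2 × (3.605 / 0.48)² = 2 × 7.510² = 2 × 56.41 = 112.8.
Round up to the next whole participant.

n = 113 per group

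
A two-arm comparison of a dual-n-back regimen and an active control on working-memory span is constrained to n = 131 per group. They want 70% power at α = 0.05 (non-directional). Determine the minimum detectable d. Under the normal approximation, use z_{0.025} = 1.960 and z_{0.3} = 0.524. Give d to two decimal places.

d_min ≈ 0.31

For two independent groups of n = 131 each: d_min = (z_{α/2} + z_β)·√(2/n).
z-sum = 1.960 + 0.524 = 2.484.
d_min = 2.484 × √(2/131) = 2.484 × 0.1236 = 0.307.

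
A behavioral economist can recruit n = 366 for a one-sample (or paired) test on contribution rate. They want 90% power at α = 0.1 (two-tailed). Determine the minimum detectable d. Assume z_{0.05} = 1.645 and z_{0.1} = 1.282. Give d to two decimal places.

For a single sample (or paired design) of n = 366: d_min = (z_{α/2} + z_β)/√n.
z-sum = 1.645 + 1.282 = 2.927.
d_min = 2.927 / √366 = 2.927 / 19.131 = 0.153.

d_min ≈ 0.15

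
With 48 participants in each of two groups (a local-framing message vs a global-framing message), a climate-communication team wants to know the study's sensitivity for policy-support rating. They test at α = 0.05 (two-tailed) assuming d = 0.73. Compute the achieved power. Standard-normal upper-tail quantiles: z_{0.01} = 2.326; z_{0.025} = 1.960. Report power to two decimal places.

power ≈ 0.95

For two equal groups, power = Φ(d·√(n/2) − z_{α/2}).
d·√(n/2) = 0.73 × √(48/2) = 0.73 × 4.899 = 3.576.
z_β = 3.576 − 1.960 = 1.616.
Power = Φ(1.616) = 0.947.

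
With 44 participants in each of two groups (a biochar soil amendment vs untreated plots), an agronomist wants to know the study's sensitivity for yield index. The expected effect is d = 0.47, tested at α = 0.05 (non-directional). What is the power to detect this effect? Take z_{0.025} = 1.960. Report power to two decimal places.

power ≈ 0.60

For two equal groups, power = Φ(d·√(n/2) − z_{α/2}).
d·√(n/2) = 0.47 × √(44/2) = 0.47 × 4.690 = 2.204.
z_β = 2.204 − 1.960 = 0.244.
Power = Φ(0.244) = 0.597.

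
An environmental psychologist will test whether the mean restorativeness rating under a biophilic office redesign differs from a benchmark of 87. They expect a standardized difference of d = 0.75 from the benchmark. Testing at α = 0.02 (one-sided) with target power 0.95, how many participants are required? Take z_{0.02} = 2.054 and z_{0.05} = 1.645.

n = 25

For a one-sample test: n = ((z_{α} + z_β) / d)².
z_{α} + z_β = 2.054 + 1.645 = 3.699.
n = (3.699 / 0.75)² = 4.932² = 24.32.
Round up.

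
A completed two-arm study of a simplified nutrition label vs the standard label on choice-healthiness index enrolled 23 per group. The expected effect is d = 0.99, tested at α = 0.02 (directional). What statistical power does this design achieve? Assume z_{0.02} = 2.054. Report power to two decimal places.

For two equal groups, power = Φ(d·√(n/2) − z_{α}).
d·√(n/2) = 0.99 × √(23/2) = 0.99 × 3.391 = 3.357.
z_β = 3.357 − 2.054 = 1.303.
Power = Φ(1.303) = 0.904.

power ≈ 0.90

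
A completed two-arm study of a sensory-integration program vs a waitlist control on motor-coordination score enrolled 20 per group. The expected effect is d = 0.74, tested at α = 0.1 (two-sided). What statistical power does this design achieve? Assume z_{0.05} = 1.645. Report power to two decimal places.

power ≈ 0.76

For two equal groups, power = Φ(d·√(n/2) − z_{α/2}).
d·√(n/2) = 0.74 × √(20/2) = 0.74 × 3.162 = 2.340.
z_β = 2.340 − 1.645 = 0.695.
Power = Φ(0.695) = 0.756.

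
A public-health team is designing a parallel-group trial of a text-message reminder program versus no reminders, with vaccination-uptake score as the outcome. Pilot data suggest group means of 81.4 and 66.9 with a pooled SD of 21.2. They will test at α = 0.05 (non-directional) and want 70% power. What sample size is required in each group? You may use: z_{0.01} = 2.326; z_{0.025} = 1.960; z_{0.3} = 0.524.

Cohen's d = |M₁ − M₂| / SD_pooled = |81.4 − 66.9| / 21.2 = 14.5 / 21.2 = 0.684.
For two independent groups with equal n: n = 2·((z_{α/2} + z_β) / d)².
z_{α/2} + z_β = 1.960 + 0.524 = 2.484.
n = 2 × (2.484 / 0.684)² = 2 × 3.632² = 2 × 13.19 = 26.4.
Round up to the next whole participant.

n = 27 per group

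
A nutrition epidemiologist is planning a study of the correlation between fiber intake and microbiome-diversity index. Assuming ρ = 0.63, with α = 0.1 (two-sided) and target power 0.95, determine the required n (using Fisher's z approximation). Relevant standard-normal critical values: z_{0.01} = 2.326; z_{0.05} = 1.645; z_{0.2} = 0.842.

Fisher's z: C = ½·ln((1+r)/(1−r)) = ½·ln(4.4054) = 0.7414.
n = ((z_{α/2} + z_β)/C)² + 3.
(1.645 + 1.645) / 0.7414 = 3.290 / 0.7414 = 4.438.
n = 4.438² + 3 = 19.69 + 3 = 22.7.
Round up.

n = 23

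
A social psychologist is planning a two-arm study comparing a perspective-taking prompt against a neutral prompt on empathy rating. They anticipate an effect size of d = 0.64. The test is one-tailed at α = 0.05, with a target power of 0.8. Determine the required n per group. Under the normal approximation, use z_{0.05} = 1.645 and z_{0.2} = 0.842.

n = 31 per group

For two independent groups with equal n: n = 2·((z_{α} + z_β) / d)².
z_{α} + z_β = 1.645 + 0.842 = 2.487.
n = 2 × (2.487 / 0.64)² = 2 × 3.886² = 2 × 15.10 = 30.2.
Round up to the next whole participant.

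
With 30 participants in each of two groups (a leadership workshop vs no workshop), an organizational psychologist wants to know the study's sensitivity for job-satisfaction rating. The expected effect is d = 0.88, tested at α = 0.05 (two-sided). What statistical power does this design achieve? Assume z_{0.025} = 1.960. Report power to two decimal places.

For two equal groups, power = Φ(d·√(n/2) − z_{α/2}).
d·√(n/2) = 0.88 × √(30/2) = 0.88 × 3.873 = 3.408.
z_β = 3.408 − 1.960 = 1.448.
Power = Φ(1.448) = 0.926.

power ≈ 0.93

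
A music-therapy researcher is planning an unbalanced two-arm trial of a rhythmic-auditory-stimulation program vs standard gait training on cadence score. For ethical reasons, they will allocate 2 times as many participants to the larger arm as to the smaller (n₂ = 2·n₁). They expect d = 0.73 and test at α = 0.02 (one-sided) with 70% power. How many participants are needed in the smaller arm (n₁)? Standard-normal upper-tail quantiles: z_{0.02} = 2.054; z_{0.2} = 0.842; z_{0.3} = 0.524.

With allocation ratio k = n₂/n₁ = 2, Var(x̄₁−x̄₂) = σ²(1/n₁ + 1/(k·n₁)) = σ²·(k+1)/(k·n₁).
So n₁ = (1 + 1/k)·((z_{α} + z_β)/d)² = 1.500 × (2.578/0.73)².
n₁ = 1.500 × 12.47 = 18.7.
Round up: n₁ = 19, giving n₂ = 2 × 19 = 38.

n₁ = 19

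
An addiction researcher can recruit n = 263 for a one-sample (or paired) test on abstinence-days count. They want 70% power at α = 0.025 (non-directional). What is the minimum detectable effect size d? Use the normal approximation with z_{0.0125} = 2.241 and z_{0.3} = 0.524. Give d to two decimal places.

For a single sample (or paired design) of n = 263: d_min = (z_{α/2} + z_β)/√n.
z-sum = 2.241 + 0.524 = 2.765.
d_min = 2.765 / √263 = 2.765 / 16.217 = 0.170.

d_min ≈ 0.17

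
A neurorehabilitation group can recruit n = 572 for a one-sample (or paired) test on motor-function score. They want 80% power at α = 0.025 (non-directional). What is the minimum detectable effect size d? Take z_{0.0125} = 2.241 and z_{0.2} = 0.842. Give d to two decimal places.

For a single sample (or paired design) of n = 572: d_min = (z_{α/2} + z_β)/√n.
z-sum = 2.241 + 0.842 = 3.083.
d_min = 3.083 / √572 = 3.083 / 23.917 = 0.129.

d_min ≈ 0.13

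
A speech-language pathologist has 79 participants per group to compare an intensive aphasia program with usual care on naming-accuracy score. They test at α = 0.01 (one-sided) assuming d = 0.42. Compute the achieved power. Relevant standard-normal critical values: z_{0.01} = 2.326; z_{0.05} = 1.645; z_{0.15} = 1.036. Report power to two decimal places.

power ≈ 0.62

For two equal groups, power = Φ(d·√(n/2) − z_{α}).
d·√(n/2) = 0.42 × √(79/2) = 0.42 × 6.285 = 2.640.
z_β = 2.640 − 2.326 = 0.314.
Power = Φ(0.314) = 0.623.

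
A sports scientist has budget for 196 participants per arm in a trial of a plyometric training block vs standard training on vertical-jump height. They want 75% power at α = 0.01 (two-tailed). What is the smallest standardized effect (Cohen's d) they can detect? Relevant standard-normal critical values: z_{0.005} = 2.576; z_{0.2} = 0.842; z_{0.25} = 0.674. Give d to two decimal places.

For two independent groups of n = 196 each: d_min = (z_{α/2} + z_β)·√(2/n).
z-sum = 2.576 + 0.674 = 3.250.
d_min = 3.250 × √(2/196) = 3.250 × 0.1010 = 0.328.

d_min ≈ 0.33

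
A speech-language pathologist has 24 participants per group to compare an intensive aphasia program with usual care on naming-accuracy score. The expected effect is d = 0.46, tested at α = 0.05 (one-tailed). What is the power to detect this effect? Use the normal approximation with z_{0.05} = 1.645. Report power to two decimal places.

power ≈ 0.48

For two equal groups, power = Φ(d·√(n/2) − z_{α}).
d·√(n/2) = 0.46 × √(24/2) = 0.46 × 3.464 = 1.593.
z_β = 1.593 − 1.645 = -0.052.
Power = Φ(-0.052) = 0.479.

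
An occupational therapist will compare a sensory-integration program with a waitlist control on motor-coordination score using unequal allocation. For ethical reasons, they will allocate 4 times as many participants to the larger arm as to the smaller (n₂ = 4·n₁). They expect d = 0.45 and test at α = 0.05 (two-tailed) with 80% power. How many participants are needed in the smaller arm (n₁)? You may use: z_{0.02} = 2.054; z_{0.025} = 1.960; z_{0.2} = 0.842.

With allocation ratio k = n₂/n₁ = 4, Var(x̄₁−x̄₂) = σ²(1/n₁ + 1/(k·n₁)) = σ²·(k+1)/(k·n₁).
So n₁ = (1 + 1/k)·((z_{α/2} + z_β)/d)² = 1.250 × (2.802/0.45)².
n₁ = 1.250 × 38.77 = 48.5.
Round up: n₁ = 49, giving n₂ = 4 × 49 = 196.

n₁ = 49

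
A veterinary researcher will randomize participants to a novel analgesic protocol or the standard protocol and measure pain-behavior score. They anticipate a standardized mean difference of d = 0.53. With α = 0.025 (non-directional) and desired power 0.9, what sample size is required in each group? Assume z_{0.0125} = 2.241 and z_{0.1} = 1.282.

For two independent groups with equal n: n = 2·((z_{α/2} + z_β) / d)².
z_{α/2} + z_β = 2.241 + 1.282 = 3.523.
n = 2 × (3.523 / 0.53)² = 2 × 6.647² = 2 × 44.18 = 88.4.
Round up to the next whole participant.

n = 89 per group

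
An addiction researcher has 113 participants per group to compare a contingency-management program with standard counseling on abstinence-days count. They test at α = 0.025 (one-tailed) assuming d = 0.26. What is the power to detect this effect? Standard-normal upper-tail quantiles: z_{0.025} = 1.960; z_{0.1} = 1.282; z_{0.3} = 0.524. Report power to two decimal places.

For two equal groups, power = Φ(d·√(n/2) − z_{α}).
d·√(n/2) = 0.26 × √(113/2) = 0.26 × 7.517 = 1.954.
z_β = 1.954 − 1.960 = -0.006.
Power = Φ(-0.006) = 0.498.

power ≈ 0.50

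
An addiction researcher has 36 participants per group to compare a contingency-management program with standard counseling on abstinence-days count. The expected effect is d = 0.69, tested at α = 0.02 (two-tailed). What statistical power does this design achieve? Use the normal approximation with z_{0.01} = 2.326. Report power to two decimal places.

For two equal groups, power = Φ(d·√(n/2) − z_{α/2}).
d·√(n/2) = 0.69 × √(36/2) = 0.69 × 4.243 = 2.927.
z_β = 2.927 − 2.326 = 0.601.
Power = Φ(0.601) = 0.726.

power ≈ 0.73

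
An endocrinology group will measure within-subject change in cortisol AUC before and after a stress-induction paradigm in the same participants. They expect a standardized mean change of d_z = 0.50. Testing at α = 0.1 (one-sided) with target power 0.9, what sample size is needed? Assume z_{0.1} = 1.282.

For a paired (one-sample on differences) test: n = ((z_{α} + z_β) / d)².
z_{α} + z_β = 1.282 + 1.282 = 2.564.
n = (2.564 / 0.50)² = 5.128² = 26.30.
Round up.

n = 27 pairs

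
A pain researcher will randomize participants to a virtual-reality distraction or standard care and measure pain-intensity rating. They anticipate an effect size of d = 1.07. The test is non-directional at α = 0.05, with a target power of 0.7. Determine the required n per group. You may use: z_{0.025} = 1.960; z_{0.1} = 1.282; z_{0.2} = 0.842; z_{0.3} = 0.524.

For two independent groups with equal n: n = 2·((z_{α/2} + z_β) / d)².
z_{α/2} + z_β = 1.960 + 0.524 = 2.484.
n = 2 × (2.484 / 1.07)² = 2 × 2.321² = 2 × 5.39 = 10.8.
Round up to the next whole participant.

n = 11 per group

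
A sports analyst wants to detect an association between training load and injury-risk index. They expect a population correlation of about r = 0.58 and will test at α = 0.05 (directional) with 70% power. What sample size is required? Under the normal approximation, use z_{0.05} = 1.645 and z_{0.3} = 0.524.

Fisher's z: C = ½·ln((1+r)/(1−r)) = ½·ln(3.7619) = 0.6625.
n = ((z_{α} + z_β)/C)² + 3.
(1.645 + 0.524) / 0.6625 = 2.169 / 0.6625 = 3.274.
n = 3.274² + 3 = 10.72 + 3 = 13.7.
Round up.

n = 14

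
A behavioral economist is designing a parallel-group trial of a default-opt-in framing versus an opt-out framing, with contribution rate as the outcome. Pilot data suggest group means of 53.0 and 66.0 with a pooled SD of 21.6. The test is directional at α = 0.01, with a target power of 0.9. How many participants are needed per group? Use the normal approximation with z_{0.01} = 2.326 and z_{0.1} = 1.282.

Cohen's d = |M₁ − M₂| / SD_pooled = |53.0 − 66.0| / 21.6 = 13.0 / 21.6 = 0.602.
For two independent groups with equal n: n = 2·((z_{α} + z_β) / d)².
z_{α} + z_β = 2.326 + 1.282 = 3.608.
n = 2 × (3.608 / 0.602)² = 2 × 5.993² = 2 × 35.92 = 71.8.
Round up to the next whole participant.

n = 72 per group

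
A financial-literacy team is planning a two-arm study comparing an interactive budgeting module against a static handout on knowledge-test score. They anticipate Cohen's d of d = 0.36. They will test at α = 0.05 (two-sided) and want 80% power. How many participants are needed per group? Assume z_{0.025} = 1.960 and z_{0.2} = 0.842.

For two independent groups with equal n: n = 2·((z_{α/2} + z_β) / d)².
z_{α/2} + z_β = 1.960 + 0.842 = 2.802.
n = 2 × (2.802 / 0.36)² = 2 × 7.783² = 2 × 60.58 = 121.2.
Round up to the next whole participant.

n = 122 per group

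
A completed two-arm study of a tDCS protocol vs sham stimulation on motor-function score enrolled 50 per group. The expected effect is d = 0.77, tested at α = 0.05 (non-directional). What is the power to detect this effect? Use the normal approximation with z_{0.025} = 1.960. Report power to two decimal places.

For two equal groups, power = Φ(d·√(n/2) − z_{α/2}).
d·√(n/2) = 0.77 × √(50/2) = 0.77 × 5.000 = 3.850.
z_β = 3.850 − 1.960 = 1.890.
Power = Φ(1.890) = 0.971.

power ≈ 0.97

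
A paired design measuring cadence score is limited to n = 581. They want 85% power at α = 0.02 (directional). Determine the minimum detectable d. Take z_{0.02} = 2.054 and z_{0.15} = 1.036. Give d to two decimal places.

For a single sample (or paired design) of n = 581: d_min = (z_{α} + z_β)/√n.
z-sum = 2.054 + 1.036 = 3.090.
d_min = 3.090 / √581 = 3.090 / 24.104 = 0.128.

d_min ≈ 0.13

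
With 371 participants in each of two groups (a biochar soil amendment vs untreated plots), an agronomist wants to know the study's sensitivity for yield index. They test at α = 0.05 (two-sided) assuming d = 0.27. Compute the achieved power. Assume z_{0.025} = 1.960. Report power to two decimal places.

For two equal groups, power = Φ(d·√(n/2) − z_{α/2}).
d·√(n/2) = 0.27 × √(371/2) = 0.27 × 13.620 = 3.677.
z_β = 3.677 − 1.960 = 1.717.
Power = Φ(1.717) = 0.957.

power ≈ 0.96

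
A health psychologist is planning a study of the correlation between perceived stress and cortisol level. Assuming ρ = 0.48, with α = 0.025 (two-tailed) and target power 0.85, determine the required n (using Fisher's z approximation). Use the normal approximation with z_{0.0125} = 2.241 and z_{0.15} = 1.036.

n = 43

Fisher's z: C = ½·ln((1+r)/(1−r)) = ½·ln(2.8462) = 0.5230.
n = ((z_{α/2} + z_β)/C)² + 3.
(2.241 + 1.036) / 0.5230 = 3.277 / 0.5230 = 6.266.
n = 6.266² + 3 = 39.26 + 3 = 42.3.
Round up.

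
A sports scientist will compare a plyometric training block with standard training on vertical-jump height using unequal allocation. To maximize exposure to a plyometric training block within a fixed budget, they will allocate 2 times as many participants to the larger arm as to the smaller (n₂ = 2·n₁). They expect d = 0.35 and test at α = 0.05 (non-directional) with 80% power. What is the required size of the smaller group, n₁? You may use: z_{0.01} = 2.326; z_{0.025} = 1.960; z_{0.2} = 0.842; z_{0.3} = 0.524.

With allocation ratio k = n₂/n₁ = 2, Var(x̄₁−x̄₂) = σ²(1/n₁ + 1/(k·n₁)) = σ²·(k+1)/(k·n₁).
So n₁ = (1 + 1/k)·((z_{α/2} + z_β)/d)² = 1.500 × (2.802/0.35)².
n₁ = 1.500 × 64.09 = 96.1.
Round up: n₁ = 97, giving n₂ = 2 × 97 = 194.

n₁ = 97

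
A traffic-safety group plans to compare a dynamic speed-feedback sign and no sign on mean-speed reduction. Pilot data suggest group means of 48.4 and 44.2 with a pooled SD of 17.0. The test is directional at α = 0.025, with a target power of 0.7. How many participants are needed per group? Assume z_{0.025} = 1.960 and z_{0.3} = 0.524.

n = 203 per group

Cohen's d = |M₁ − M₂| / SD_pooled = |48.4 − 44.2| / 17.0 = 4.2 / 17.0 = 0.247.
For two independent groups with equal n: n = 2·((z_{α} + z_β) / d)².
z_{α} + z_β = 1.960 + 0.524 = 2.484.
n = 2 × (2.484 / 0.247)² = 2 × 10.057² = 2 × 101.14 = 202.3.
Round up to the next whole participant.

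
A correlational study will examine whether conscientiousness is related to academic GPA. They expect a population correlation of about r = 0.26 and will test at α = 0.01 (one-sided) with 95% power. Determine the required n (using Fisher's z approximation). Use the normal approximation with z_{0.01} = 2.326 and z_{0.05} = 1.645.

n = 226

Fisher's z: C = ½·ln((1+r)/(1−r)) = ½·ln(1.7027) = 0.2661.
n = ((z_{α} + z_β)/C)² + 3.
(2.326 + 1.645) / 0.2661 = 3.971 / 0.2661 = 14.923.
n = 14.923² + 3 = 222.69 + 3 = 225.7.
Round up.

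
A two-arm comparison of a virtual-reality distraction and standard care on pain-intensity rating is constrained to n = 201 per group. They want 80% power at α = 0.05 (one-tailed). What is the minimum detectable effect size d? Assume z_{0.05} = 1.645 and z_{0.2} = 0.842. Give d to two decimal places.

For two independent groups of n = 201 each: d_min = (z_{α} + z_β)·√(2/n).
z-sum = 1.645 + 0.842 = 2.487.
d_min = 2.487 × √(2/201) = 2.487 × 0.0998 = 0.248.

d_min ≈ 0.25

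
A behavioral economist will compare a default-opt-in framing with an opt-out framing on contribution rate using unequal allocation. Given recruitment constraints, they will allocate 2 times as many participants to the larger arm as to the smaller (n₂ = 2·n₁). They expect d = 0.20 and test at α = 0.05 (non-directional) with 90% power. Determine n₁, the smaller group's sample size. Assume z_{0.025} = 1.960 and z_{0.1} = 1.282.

n₁ = 395

With allocation ratio k = n₂/n₁ = 2, Var(x̄₁−x̄₂) = σ²(1/n₁ + 1/(k·n₁)) = σ²·(k+1)/(k·n₁).
So n₁ = (1 + 1/k)·((z_{α/2} + z_β)/d)² = 1.500 × (3.242/0.20)².
n₁ = 1.500 × 262.76 = 394.1.
Round up: n₁ = 395, giving n₂ = 2 × 395 = 790.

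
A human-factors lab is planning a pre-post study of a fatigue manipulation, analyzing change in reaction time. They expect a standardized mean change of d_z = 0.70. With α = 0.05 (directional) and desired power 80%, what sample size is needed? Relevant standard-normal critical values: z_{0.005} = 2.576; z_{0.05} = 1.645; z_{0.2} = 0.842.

n = 13 pairs

For a paired (one-sample on differences) test: n = ((z_{α} + z_β) / d)².
z_{α} + z_β = 1.645 + 0.842 = 2.487.
n = (2.487 / 0.70)² = 3.553² = 12.62.
Round up.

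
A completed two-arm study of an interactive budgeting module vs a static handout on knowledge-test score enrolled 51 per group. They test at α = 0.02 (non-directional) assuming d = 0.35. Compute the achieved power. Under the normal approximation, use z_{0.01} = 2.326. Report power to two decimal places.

power ≈ 0.29

For two equal groups, power = Φ(d·√(n/2) − z_{α/2}).
d·√(n/2) = 0.35 × √(51/2) = 0.35 × 5.050 = 1.767.
z_β = 1.767 − 2.326 = -0.559.
Power = Φ(-0.559) = 0.288.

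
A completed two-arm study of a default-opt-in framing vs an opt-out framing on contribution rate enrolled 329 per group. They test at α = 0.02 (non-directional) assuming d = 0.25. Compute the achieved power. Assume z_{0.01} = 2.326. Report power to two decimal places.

power ≈ 0.81

For two equal groups, power = Φ(d·√(n/2) − z_{α/2}).
d·√(n/2) = 0.25 × √(329/2) = 0.25 × 12.826 = 3.206.
z_β = 3.206 − 2.326 = 0.880.
Power = Φ(0.880) = 0.811.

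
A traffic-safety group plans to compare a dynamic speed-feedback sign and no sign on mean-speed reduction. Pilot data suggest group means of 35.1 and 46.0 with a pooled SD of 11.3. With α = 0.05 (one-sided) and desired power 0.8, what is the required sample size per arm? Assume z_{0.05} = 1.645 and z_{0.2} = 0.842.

n = 14 per group

Cohen's d = |M₁ − M₂| / SD_pooled = |35.1 − 46.0| / 11.3 = 10.9 / 11.3 = 0.965.
For two independent groups with equal n: n = 2·((z_{α} + z_β) / d)².
z_{α} + z_β = 1.645 + 0.842 = 2.487.
n = 2 × (2.487 / 0.965)² = 2 × 2.577² = 2 × 6.64 = 13.3.
Round up to the next whole participant.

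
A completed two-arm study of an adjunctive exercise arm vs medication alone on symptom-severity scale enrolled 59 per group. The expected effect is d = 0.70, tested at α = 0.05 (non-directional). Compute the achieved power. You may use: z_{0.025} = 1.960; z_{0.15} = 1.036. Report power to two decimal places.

For two equal groups, power = Φ(d·√(n/2) − z_{α/2}).
d·√(n/2) = 0.70 × √(59/2) = 0.70 × 5.431 = 3.802.
z_β = 3.802 − 1.960 = 1.842.
Power = Φ(1.842) = 0.967.

power ≈ 0.97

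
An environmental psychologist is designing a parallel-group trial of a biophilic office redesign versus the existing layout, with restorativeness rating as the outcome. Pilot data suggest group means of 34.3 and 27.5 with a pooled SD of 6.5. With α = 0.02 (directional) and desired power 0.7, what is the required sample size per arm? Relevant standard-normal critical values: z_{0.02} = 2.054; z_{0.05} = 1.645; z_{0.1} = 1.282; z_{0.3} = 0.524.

Cohen's d = |M₁ − M₂| / SD_pooled = |34.3 − 27.5| / 6.5 = 6.8 / 6.5 = 1.046.
For two independent groups with equal n: n = 2·((z_{α} + z_β) / d)².
z_{α} + z_β = 2.054 + 0.524 = 2.578.
n = 2 × (2.578 / 1.046)² = 2 × 2.465² = 2 × 6.07 = 12.1.
Round up to the next whole participant.

n = 13 per group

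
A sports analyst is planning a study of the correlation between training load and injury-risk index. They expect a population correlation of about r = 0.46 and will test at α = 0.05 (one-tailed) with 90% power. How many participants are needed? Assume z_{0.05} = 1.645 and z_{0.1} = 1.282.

n = 38

Fisher's z: C = ½·ln((1+r)/(1−r)) = ½·ln(2.7037) = 0.4973.
n = ((z_{α} + z_β)/C)² + 3.
(1.645 + 1.282) / 0.4973 = 2.927 / 0.4973 = 5.886.
n = 5.886² + 3 = 34.64 + 3 = 37.6.
Round up.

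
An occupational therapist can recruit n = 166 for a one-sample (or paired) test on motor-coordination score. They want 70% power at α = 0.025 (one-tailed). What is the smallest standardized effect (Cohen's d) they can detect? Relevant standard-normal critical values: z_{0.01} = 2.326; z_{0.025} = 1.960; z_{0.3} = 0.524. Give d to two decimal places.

d_min ≈ 0.19

For a single sample (or paired design) of n = 166: d_min = (z_{α} + z_β)/√n.
z-sum = 1.960 + 0.524 = 2.484.
d_min = 2.484 / √166 = 2.484 / 12.884 = 0.193.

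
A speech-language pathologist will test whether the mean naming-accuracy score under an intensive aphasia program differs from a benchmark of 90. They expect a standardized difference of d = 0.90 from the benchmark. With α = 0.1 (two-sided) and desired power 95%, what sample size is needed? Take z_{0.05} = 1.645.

For a one-sample test: n = ((z_{α/2} + z_β) / d)².
z_{α/2} + z_β = 1.645 + 1.645 = 3.290.
n = (3.290 / 0.90)² = 3.656² = 13.36.
Round up.

n = 14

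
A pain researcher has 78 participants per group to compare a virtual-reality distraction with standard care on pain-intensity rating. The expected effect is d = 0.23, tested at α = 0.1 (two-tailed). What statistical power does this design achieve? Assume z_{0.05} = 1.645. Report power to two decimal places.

For two equal groups, power = Φ(d·√(n/2) − z_{α/2}).
d·√(n/2) = 0.23 × √(78/2) = 0.23 × 6.245 = 1.436.
z_β = 1.436 − 1.645 = -0.209.
Power = Φ(-0.209) = 0.417.

power ≈ 0.42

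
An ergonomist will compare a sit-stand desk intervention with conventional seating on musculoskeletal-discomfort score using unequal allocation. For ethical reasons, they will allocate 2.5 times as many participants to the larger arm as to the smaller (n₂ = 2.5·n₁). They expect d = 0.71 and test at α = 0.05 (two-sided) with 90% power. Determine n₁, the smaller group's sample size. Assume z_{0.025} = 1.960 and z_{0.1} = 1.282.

With allocation ratio k = n₂/n₁ = 2.5, Var(x̄₁−x̄₂) = σ²(1/n₁ + 1/(k·n₁)) = σ²·(k+1)/(k·n₁).
So n₁ = (1 + 1/k)·((z_{α/2} + z_β)/d)² = 1.400 × (3.242/0.71)².
n₁ = 1.400 × 20.85 = 29.2.
Round up: n₁ = 30, giving n₂ = 2.5 × 30 = 75.

n₁ = 30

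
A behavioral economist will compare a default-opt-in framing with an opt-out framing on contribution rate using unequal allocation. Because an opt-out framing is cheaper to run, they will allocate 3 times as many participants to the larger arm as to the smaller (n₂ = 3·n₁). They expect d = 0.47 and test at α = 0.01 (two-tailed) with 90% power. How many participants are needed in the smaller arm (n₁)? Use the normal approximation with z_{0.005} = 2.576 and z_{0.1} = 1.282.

n₁ = 90

With allocation ratio k = n₂/n₁ = 3, Var(x̄₁−x̄₂) = σ²(1/n₁ + 1/(k·n₁)) = σ²·(k+1)/(k·n₁).
So n₁ = (1 + 1/k)·((z_{α/2} + z_β)/d)² = 1.333 × (3.858/0.47)².
n₁ = 1.333 × 67.38 = 89.8.
Round up: n₁ = 90, giving n₂ = 3 × 90 = 270.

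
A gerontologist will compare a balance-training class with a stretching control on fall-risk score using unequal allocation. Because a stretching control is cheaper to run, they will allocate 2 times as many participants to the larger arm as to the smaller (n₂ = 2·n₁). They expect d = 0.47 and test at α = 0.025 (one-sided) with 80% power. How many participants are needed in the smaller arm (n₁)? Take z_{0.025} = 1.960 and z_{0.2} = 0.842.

n₁ = 54

With allocation ratio k = n₂/n₁ = 2, Var(x̄₁−x̄₂) = σ²(1/n₁ + 1/(k·n₁)) = σ²·(k+1)/(k·n₁).
So n₁ = (1 + 1/k)·((z_{α} + z_β)/d)² = 1.500 × (2.802/0.47)².
n₁ = 1.500 × 35.54 = 53.3.
Round up: n₁ = 54, giving n₂ = 2 × 54 = 108.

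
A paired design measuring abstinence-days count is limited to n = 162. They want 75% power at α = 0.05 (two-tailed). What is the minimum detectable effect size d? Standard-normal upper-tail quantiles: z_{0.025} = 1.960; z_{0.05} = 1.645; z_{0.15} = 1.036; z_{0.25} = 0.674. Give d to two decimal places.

d_min ≈ 0.21

For a single sample (or paired design) of n = 162: d_min = (z_{α/2} + z_β)/√n.
z-sum = 1.960 + 0.674 = 2.634.
d_min = 2.634 / √162 = 2.634 / 12.728 = 0.207.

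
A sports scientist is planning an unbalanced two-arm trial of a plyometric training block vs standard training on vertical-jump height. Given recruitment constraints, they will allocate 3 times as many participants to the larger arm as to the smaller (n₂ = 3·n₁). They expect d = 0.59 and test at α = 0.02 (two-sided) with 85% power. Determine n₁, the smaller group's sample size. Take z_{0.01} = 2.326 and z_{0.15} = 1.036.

n₁ = 44

With allocation ratio k = n₂/n₁ = 3, Var(x̄₁−x̄₂) = σ²(1/n₁ + 1/(k·n₁)) = σ²·(k+1)/(k·n₁).
So n₁ = (1 + 1/k)·((z_{α/2} + z_β)/d)² = 1.333 × (3.362/0.59)².
n₁ = 1.333 × 32.47 = 43.3.
Round up: n₁ = 44, giving n₂ = 3 × 44 = 132.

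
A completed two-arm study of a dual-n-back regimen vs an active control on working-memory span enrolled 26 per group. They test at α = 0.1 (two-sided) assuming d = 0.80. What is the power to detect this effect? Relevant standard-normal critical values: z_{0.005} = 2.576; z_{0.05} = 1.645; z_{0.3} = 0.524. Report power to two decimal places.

power ≈ 0.89

For two equal groups, power = Φ(d·√(n/2) − z_{α/2}).
d·√(n/2) = 0.80 × √(26/2) = 0.80 × 3.606 = 2.884.
z_β = 2.884 − 1.645 = 1.239.
Power = Φ(1.239) = 0.892.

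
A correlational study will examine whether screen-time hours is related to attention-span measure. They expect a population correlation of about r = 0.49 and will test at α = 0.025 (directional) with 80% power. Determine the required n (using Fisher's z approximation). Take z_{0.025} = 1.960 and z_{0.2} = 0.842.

Fisher's z: C = ½·ln((1+r)/(1−r)) = ½·ln(2.9216) = 0.5361.
n = ((z_{α} + z_β)/C)² + 3.
(1.960 + 0.842) / 0.5361 = 2.802 / 0.5361 = 5.227.
n = 5.227² + 3 = 27.32 + 3 = 30.3.
Round up.

n = 31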